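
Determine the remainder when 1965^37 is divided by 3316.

461

37 in binary is 100101, i.e. 37 = 32 + 4 + 1.
1965^1 ≡ 1965 (mod 3316)
1965^2 ≡ 1965^2 = 3861225 ≡ 1401 (mod 3316)
1965^4 ≡ 1401^2 = 1962801 ≡ 3045 (mod 3316)
1965^8 ≡ 3045^2 = 9272025 ≡ 489 (mod 3316)
1965^16 ≡ 489^2 = 239121 ≡ 369 (mod 3316)
1965^32 ≡ 369^2 = 136161 ≡ 205 (mod 3316)
1965^37 = 1965^32 * 1965^4 * 1965^1 ≡ 205 * 3045 * 1965 (mod 3316).
Accumulate the product:
205 * 3045 = 624225 ≡ 817
817 * 1965 = 1605405 ≡ 461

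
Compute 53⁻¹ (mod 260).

157

Run the extended Euclidean algorithm:
260 = 4·53 + 48
53 = 1·48 + 5
48 = 9·5 + 3
5 = 1·3 + 2
3 = 1·2 + 1
2 = 2·1 + 0
gcd(53, 260) = 1, so the inverse exists.
Back-substitute for 1:
1 = 1·3 − 1·2
  = −1·5 + 2·3
  = 2·48 − 19·5
  = −19·53 + 21·48
  = 21·260 − 103·53
So 53⁻¹ ≡ −103 ≡ 157 (mod 260).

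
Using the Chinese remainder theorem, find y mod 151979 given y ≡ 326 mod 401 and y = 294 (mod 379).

13559

401⁻¹ mod 379: 401*224 ≡ 1 (mod 379), so 401⁻¹ ≡ 224.
y = 326 + 401*((294 − 326)*224 mod 379) = 326 + 401*33 = 13559.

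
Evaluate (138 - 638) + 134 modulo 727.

138 - 638 = -500 ≡ 227 (mod 727)
227 + 134 = 361

361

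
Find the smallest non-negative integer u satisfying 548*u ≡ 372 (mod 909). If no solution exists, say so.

gcd(548, 909) = 1, so a unique solution mod 909 exists.
548⁻¹ ≡ 350 (mod 909).
u ≡ 350*372 ≡ 213 (mod 909).

213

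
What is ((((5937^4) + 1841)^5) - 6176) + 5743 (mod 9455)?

9399

(5937)^4 ≡ 7256 (mod 9455)
7256 + 1841 = 9097
(9097)^5 ≡ 377 (mod 9455)
377 - 6176 = -5799 ≡ 3656 (mod 9455)
3656 + 5743 = 9399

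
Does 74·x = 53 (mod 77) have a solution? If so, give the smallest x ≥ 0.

gcd(74, 77) = 1, so a unique solution mod 77 exists.
74⁻¹ ≡ 51 (mod 77).
x ≡ 51·53 ≡ 8 (mod 77).

8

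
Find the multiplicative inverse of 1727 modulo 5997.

By the extended Euclidean algorithm:
5997 = 3*1727 + 816
1727 = 2*816 + 95
816 = 8*95 + 56
95 = 1*56 + 39
56 = 1*39 + 17
39 = 2*17 + 5
17 = 3*5 + 2
5 = 2*2 + 1
2 = 2*1 + 0
gcd(1727, 5997) = 1, so the inverse exists.
Back-substitute for 1:
1 = 1*5 − 2*2
  = −2*17 + 7*5
  = 7*39 − 16*17
  = −16*56 + 23*39
  = 23*95 − 39*56
  = −39*816 + 335*95
  = 335*1727 − 709*816
  = −709*5997 + 2462*1727
So 1727⁻¹ ≡ 2462 (mod 5997).

2462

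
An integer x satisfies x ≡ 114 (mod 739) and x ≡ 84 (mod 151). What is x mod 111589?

99140

739⁻¹ mod 151: 739·66 ≡ 1 (mod 151), so 739⁻¹ ≡ 66.
x = 114 + 739·((84 − 114)·66 mod 151) = 114 + 739·134 = 99140.
Check: 99140 mod 739 = 114, 99140 mod 151 = 84. ✓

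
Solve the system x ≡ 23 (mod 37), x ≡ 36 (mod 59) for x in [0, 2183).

37⁻¹ mod 59: 37·8 ≡ 1 (mod 59), so 37⁻¹ ≡ 8.
x = 23 + 37·((36 − 23)·8 mod 59) = 23 + 37·45 = 1688.
Check: 1688 mod 37 = 23, 1688 mod 59 = 36. ✓

1688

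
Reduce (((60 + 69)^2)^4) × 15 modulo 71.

60 + 69 = 129 ≡ 58 (mod 71)
(58)^2 ≡ 27 (mod 71)
(27)^4 ≡ 6 (mod 71)
6 × 15 = 90 ≡ 19 (mod 71)

19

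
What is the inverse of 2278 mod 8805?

5392

By the extended Euclidean algorithm:
8805 = 3×2278 + 1971
2278 = 1×1971 + 307
1971 = 6×307 + 129
307 = 2×129 + 49
129 = 2×49 + 31
49 = 1×31 + 18
31 = 1×18 + 13
18 = 1×13 + 5
13 = 2×5 + 3
5 = 1×3 + 2
3 = 1×2 + 1
2 = 2×1 + 0
gcd(2278, 8805) = 1, so the inverse exists.
Back-substitute for 1:
1 = 1×3 − 1×2
  = −1×5 + 2×3
  = 2×13 − 5×5
  = −5×18 + 7×13
  = 7×31 − 12×18
  = −12×49 + 19×31
  = 19×129 − 50×49
  = −50×307 + 119×129
  = 119×1971 − 764×307
  = −764×2278 + 883×1971
  = 883×8805 − 3413×2278
So 2278⁻¹ ≡ −3413 ≡ 5392 (mod 8805).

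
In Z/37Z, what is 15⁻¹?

Apply the Euclidean algorithm and back-substitute:
37 = 2*15 + 7
15 = 2*7 + 1
7 = 7*1 + 0
gcd(15, 37) = 1, so the inverse exists.
Back-substitute for 1:
1 = 1*15 − 2*7
  = −2*37 + 5*15
So 15⁻¹ ≡ 5 (mod 37).

5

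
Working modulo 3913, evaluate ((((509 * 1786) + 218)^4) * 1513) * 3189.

509 * 1786 = 909074 ≡ 1258 (mod 3913)
1258 + 218 = 1476
(1476)^4 ≡ 3844 (mod 3913)
3844 * 1513 = 5815972 ≡ 1254 (mod 3913)
1254 * 3189 = 3999006 ≡ 3833 (mod 3913)

3833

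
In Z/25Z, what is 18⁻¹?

25 = 1·18 + 7
18 = 2·7 + 4
7 = 1·4 + 3
4 = 1·3 + 1
3 = 3·1 + 0
gcd(18, 25) = 1, so the inverse exists.
Bézout: 1 = −5·25 + 7·18.
So 18⁻¹ ≡ 7 (mod 25).

7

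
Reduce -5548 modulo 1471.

336

-5548 = -4·1471 + 336, so -5548 ≡ 336 (mod 1471).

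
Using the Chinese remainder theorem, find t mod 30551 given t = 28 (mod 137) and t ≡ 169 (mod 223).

7974

137⁻¹ mod 223: 137×70 ≡ 1 (mod 223), so 137⁻¹ ≡ 70.
t = 28 + 137×((169 − 28)×70 mod 223) = 28 + 137×58 = 7974.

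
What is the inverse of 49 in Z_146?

Run the extended Euclidean algorithm:
146 = 2·49 + 48
49 = 1·48 + 1
48 = 48·1 + 0
gcd(49, 146) = 1, so the inverse exists.
Bézout: 1 = −1·146 + 3·49.
So 49⁻¹ ≡ 3 (mod 146).

3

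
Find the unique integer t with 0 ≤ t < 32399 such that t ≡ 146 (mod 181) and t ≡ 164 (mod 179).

1775

181⁻¹ mod 179: 181*90 ≡ 1 (mod 179), so 181⁻¹ ≡ 90.
t = 146 + 181*((164 − 146)*90 mod 179) = 146 + 181*9 = 1775.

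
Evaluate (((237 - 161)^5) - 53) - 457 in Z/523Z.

237 - 161 = 76
(76)^5 ≡ 456 (mod 523)
456 - 53 = 403
403 - 457 = -54 ≡ 469 (mod 523)

469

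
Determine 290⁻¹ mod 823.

718

By the extended Euclidean algorithm:
823 = 2*290 + 243
290 = 1*243 + 47
243 = 5*47 + 8
47 = 5*8 + 7
8 = 1*7 + 1
7 = 7*1 + 0
gcd(290, 823) = 1, so the inverse exists.
Back-substitute for 1:
1 = 1*8 − 1*7
  = −1*47 + 6*8
  = 6*243 − 31*47
  = −31*290 + 37*243
  = 37*823 − 105*290
So 290⁻¹ ≡ −105 ≡ 718 (mod 823).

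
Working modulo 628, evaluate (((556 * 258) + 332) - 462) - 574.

556 * 258 = 143448 ≡ 264 (mod 628)
264 + 332 = 596
596 - 462 = 134
134 - 574 = -440 ≡ 188 (mod 628)

188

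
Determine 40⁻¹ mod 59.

59 = 1×40 + 19
40 = 2×19 + 2
19 = 9×2 + 1
2 = 2×1 + 0
gcd(40, 59) = 1, so the inverse exists.
Bézout: 1 = 19×59 − 28×40.
So 40⁻¹ ≡ −28 ≡ 31 (mod 59).

31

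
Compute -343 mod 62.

29

-343 = -6·62 + 29, so -343 ≡ 29 (mod 62).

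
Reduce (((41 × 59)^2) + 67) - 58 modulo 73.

41 × 59 = 2419 ≡ 10 (mod 73)
(10)^2 ≡ 27 (mod 73)
27 + 67 = 94 ≡ 21 (mod 73)
21 - 58 = -37 ≡ 36 (mod 73)

36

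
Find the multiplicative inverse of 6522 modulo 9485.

8928

By the extended Euclidean algorithm:
9485 = 1·6522 + 2963
6522 = 2·2963 + 596
2963 = 4·596 + 579
596 = 1·579 + 17
579 = 34·17 + 1
17 = 17·1 + 0
gcd(6522, 9485) = 1, so the inverse exists.
Back-substitute for 1:
1 = 1·579 − 34·17
  = −34·596 + 35·579
  = 35·2963 − 174·596
  = −174·6522 + 383·2963
  = 383·9485 − 557·6522
So 6522⁻¹ ≡ −557 ≡ 8928 (mod 9485).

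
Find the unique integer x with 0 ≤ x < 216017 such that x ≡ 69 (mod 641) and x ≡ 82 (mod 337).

104552

641⁻¹ mod 337: 641×194 ≡ 1 (mod 337), so 641⁻¹ ≡ 194.
x = 69 + 641×((82 − 69)×194 mod 337) = 69 + 641×163 = 104552.
Check: 104552 mod 641 = 69, 104552 mod 337 = 82. ✓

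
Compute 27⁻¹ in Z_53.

Apply the Euclidean algorithm and back-substitute:
53 = 1*27 + 26
27 = 1*26 + 1
26 = 26*1 + 0
gcd(27, 53) = 1, so the inverse exists.
Back-substitute for 1:
1 = 1*27 − 1*26
  = −1*53 + 2*27
So 27⁻¹ ≡ 2 (mod 53).

2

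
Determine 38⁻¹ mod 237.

131

237 = 6*38 + 9
38 = 4*9 + 2
9 = 4*2 + 1
2 = 2*1 + 0
gcd(38, 237) = 1, so the inverse exists.
Back-substitute for 1:
1 = 1*9 − 4*2
  = −4*38 + 17*9
  = 17*237 − 106*38
So 38⁻¹ ≡ −106 ≡ 131 (mod 237).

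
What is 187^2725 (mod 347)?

96

By square-and-multiply:
2725 in binary is 101010100101, i.e. 2725 = 2048 + 512 + 128 + 32 + 4 + 1.
187^1 ≡ 187 (mod 347)
187^2 ≡ 187^2 = 34969 ≡ 269 (mod 347)
187^4 ≡ 269^2 = 72361 ≡ 185 (mod 347)
187^8 ≡ 185^2 = 34225 ≡ 219 (mod 347)
187^16 ≡ 219^2 = 47961 ≡ 75 (mod 347)
187^32 ≡ 75^2 = 5625 ≡ 73 (mod 347)
187^64 ≡ 73^2 = 5329 ≡ 124 (mod 347)
187^128 ≡ 124^2 = 15376 ≡ 108 (mod 347)
187^256 ≡ 108^2 = 11664 ≡ 213 (mod 347)
187^512 ≡ 213^2 = 45369 ≡ 259 (mod 347)
187^1024 ≡ 259^2 = 67081 ≡ 110 (mod 347)
187^2048 ≡ 110^2 = 12100 ≡ 302 (mod 347)
187^2725 = 187^2048 × 187^512 × 187^128 × 187^32 × 187^4 × 187^1 ≡ 302 × 259 × 108 × 73 × 185 × 187 (mod 347).
Accumulate the product:
302 × 259 = 78218 ≡ 143
143 × 108 = 15444 ≡ 176
176 × 73 = 12848 ≡ 9
9 × 185 = 1665 ≡ 277
277 × 187 = 51799 ≡ 96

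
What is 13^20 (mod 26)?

13

Using repeated squaring:
20 in binary is 10100, i.e. 20 = 16 + 4.
13^1 ≡ 13 (mod 26)
13^2 ≡ 13^2 = 169 ≡ 13 (mod 26)
13^4 ≡ 13^2 = 169 ≡ 13 (mod 26)
13^8 ≡ 13^2 = 169 ≡ 13 (mod 26)
13^16 ≡ 13^2 = 169 ≡ 13 (mod 26)
13^20 = 13^16 * 13^4 ≡ 13 * 13 (mod 26).
13 * 13 = 169 ≡ 13 (mod 26).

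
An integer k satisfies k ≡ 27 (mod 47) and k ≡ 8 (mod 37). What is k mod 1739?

1155

47⁻¹ mod 37: 47*26 ≡ 1 (mod 37), so 47⁻¹ ≡ 26.
k = 27 + 47*((8 − 27)*26 mod 37) = 27 + 47*24 = 1155.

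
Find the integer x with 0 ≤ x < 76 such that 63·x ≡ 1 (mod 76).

76 = 1×63 + 13
63 = 4×13 + 11
13 = 1×11 + 2
11 = 5×2 + 1
2 = 2×1 + 0
gcd(63, 76) = 1, so the inverse exists.
Back-substitute for 1:
1 = 1×11 − 5×2
  = −5×13 + 6×11
  = 6×63 − 29×13
  = −29×76 + 35×63
So 63⁻¹ ≡ 35 (mod 76).

35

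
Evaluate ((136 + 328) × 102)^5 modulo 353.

136 + 328 = 464 ≡ 111 (mod 353)
111 × 102 = 11322 ≡ 26 (mod 353)
(26)^5 ≡ 102 (mod 353)

102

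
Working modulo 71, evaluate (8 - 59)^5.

30

8 - 59 = -51 ≡ 20 (mod 71)
(20)^5 ≡ 30 (mod 71)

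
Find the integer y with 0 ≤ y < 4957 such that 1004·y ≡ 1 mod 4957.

1259

4957 = 4·1004 + 941
1004 = 1·941 + 63
941 = 14·63 + 59
63 = 1·59 + 4
59 = 14·4 + 3
4 = 1·3 + 1
3 = 3·1 + 0
gcd(1004, 4957) = 1, so the inverse exists.
Bézout: 1 = −255·4957 + 1259·1004.
So 1004⁻¹ ≡ 1259 (mod 4957).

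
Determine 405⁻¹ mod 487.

291

487 = 1*405 + 82
405 = 4*82 + 77
82 = 1*77 + 5
77 = 15*5 + 2
5 = 2*2 + 1
2 = 2*1 + 0
gcd(405, 487) = 1, so the inverse exists.
Back-substitute for 1:
1 = 1*5 − 2*2
  = −2*77 + 31*5
  = 31*82 − 33*77
  = −33*405 + 163*82
  = 163*487 − 196*405
So 405⁻¹ ≡ −196 ≡ 291 (mod 487).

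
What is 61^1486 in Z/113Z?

Compute successive squares:
1486 in binary is 10111001110, i.e. 1486 = 1024 + 256 + 128 + 64 + 8 + 4 + 2.
61^1 ≡ 61 (mod 113)
61^2 ≡ 61^2 = 3721 ≡ 105 (mod 113)
61^4 ≡ 105^2 = 11025 ≡ 64 (mod 113)
61^8 ≡ 64^2 = 4096 ≡ 28 (mod 113)
61^16 ≡ 28^2 = 784 ≡ 106 (mod 113)
61^32 ≡ 106^2 = 11236 ≡ 49 (mod 113)
61^64 ≡ 49^2 = 2401 ≡ 28 (mod 113)
61^128 ≡ 28^2 = 784 ≡ 106 (mod 113)
61^256 ≡ 106^2 = 11236 ≡ 49 (mod 113)
61^512 ≡ 49^2 = 2401 ≡ 28 (mod 113)
61^1024 ≡ 28^2 = 784 ≡ 106 (mod 113)
61^1486 = 61^1024 · 61^256 · 61^128 · 61^64 · 61^8 · 61^4 · 61^2 ≡ 106 · 49 · 106 · 28 · 28 · 64 · 105 (mod 113).
Accumulate the product:
106 · 49 = 5194 ≡ 109
109 · 106 = 11554 ≡ 28
28 · 28 = 784 ≡ 106
106 · 28 = 2968 ≡ 30
30 · 64 = 1920 ≡ 112
112 · 105 = 11760 ≡ 8

8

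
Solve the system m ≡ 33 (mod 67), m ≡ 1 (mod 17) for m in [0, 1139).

67⁻¹ mod 17: 67×16 ≡ 1 (mod 17), so 67⁻¹ ≡ 16.
m = 33 + 67×((1 − 33)×16 mod 17) = 33 + 67×15 = 1038.
Check: 1038 mod 67 = 33, 1038 mod 17 = 1. ✓

1038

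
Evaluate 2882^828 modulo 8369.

2882^1 ≡ 2882 (mod 8369)
2882^2 ≡ 2882^2 = 8305924 ≡ 3876 (mod 8369)
2882^4 ≡ 3876^2 = 15023376 ≡ 1021 (mod 8369)
2882^8 ≡ 1021^2 = 1042441 ≡ 4685 (mod 8369)
2882^16 ≡ 4685^2 = 21949225 ≡ 5707 (mod 8369)
2882^32 ≡ 5707^2 = 32569849 ≡ 6070 (mod 8369)
2882^64 ≡ 6070^2 = 36844900 ≡ 4562 (mod 8369)
2882^128 ≡ 4562^2 = 20811844 ≡ 6510 (mod 8369)
2882^256 ≡ 6510^2 = 42380100 ≡ 7853 (mod 8369)
2882^512 ≡ 7853^2 = 61669609 ≡ 6817 (mod 8369)
2882^828 = 2882^512 * 2882^256 * 2882^32 * 2882^16 * 2882^8 * 2882^4 ≡ 6817 * 7853 * 6070 * 5707 * 4685 * 1021 (mod 8369).
Accumulate the product:
6817 * 7853 = 53533901 ≡ 5777
5777 * 6070 = 35066390 ≡ 280
280 * 5707 = 1597960 ≡ 7850
7850 * 4685 = 36777250 ≡ 3864
3864 * 1021 = 3945144 ≡ 3345

3345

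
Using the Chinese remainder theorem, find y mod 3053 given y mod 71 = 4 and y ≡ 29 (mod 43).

1921

71⁻¹ mod 43: 71×20 ≡ 1 (mod 43), so 71⁻¹ ≡ 20.
y = 4 + 71×((29 − 4)×20 mod 43) = 4 + 71×27 = 1921.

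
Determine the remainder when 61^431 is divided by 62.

By square-and-multiply:
431 in binary is 110101111, i.e. 431 = 256 + 128 + 32 + 8 + 4 + 2 + 1.
61^1 ≡ 61 (mod 62)
61^2 ≡ 61^2 = 3721 ≡ 1 (mod 62)
61^4 ≡ 1^2 = 1 (mod 62)
61^8 ≡ 1^2 = 1 (mod 62)
61^16 ≡ 1^2 = 1 (mod 62)
61^32 ≡ 1^2 = 1 (mod 62)
61^64 ≡ 1^2 = 1 (mod 62)
61^128 ≡ 1^2 = 1 (mod 62)
61^256 ≡ 1^2 = 1 (mod 62)
61^431 = 61^256 * 61^128 * 61^32 * 61^8 * 61^4 * 61^2 * 61^1 ≡ 1 * 1 * 1 * 1 * 1 * 1 * 61 (mod 62).
Accumulate the product:
1 * 1 = 1
1 * 1 = 1
1 * 1 = 1
1 * 1 = 1
1 * 1 = 1
1 * 61 = 61

61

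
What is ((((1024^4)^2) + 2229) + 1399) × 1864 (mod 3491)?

1565

(1024)^4 ≡ 1370 (mod 3491)
(1370)^2 ≡ 2233 (mod 3491)
2233 + 2229 = 4462 ≡ 971 (mod 3491)
971 + 1399 = 2370
2370 × 1864 = 4417680 ≡ 1565 (mod 3491)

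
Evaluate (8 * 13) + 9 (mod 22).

3

8 * 13 = 104 ≡ 16 (mod 22)
16 + 9 = 25 ≡ 3 (mod 22)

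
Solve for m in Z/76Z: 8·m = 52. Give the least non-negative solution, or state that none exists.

gcd(8, 76) = 4, and 4 | 52, so solutions exist.
Divide through by 4: 2·m mod 19 = 13.
2⁻¹ ≡ 10 (mod 19).
m ≡ 10·13 ≡ 16 (mod 19).
The smallest non-negative solution is m = 16.

16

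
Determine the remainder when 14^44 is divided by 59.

35

By square-and-multiply:
44 in binary is 101100, i.e. 44 = 32 + 8 + 4.
14^1 ≡ 14 (mod 59)
14^2 ≡ 14^2 = 196 ≡ 19 (mod 59)
14^4 ≡ 19^2 = 361 ≡ 7 (mod 59)
14^8 ≡ 7^2 = 49 (mod 59)
14^16 ≡ 49^2 = 2401 ≡ 41 (mod 59)
14^32 ≡ 41^2 = 1681 ≡ 29 (mod 59)
14^44 = 14^32 * 14^8 * 14^4 ≡ 29 * 49 * 7 (mod 59).
Accumulate the product:
29 * 49 = 1421 ≡ 5
5 * 7 = 35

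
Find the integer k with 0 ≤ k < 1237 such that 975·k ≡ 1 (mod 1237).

288

1237 = 1×975 + 262
975 = 3×262 + 189
262 = 1×189 + 73
189 = 2×73 + 43
73 = 1×43 + 30
43 = 1×30 + 13
30 = 2×13 + 4
13 = 3×4 + 1
4 = 4×1 + 0
gcd(975, 1237) = 1, so the inverse exists.
Back-substitute for 1:
1 = 1×13 − 3×4
  = −3×30 + 7×13
  = 7×43 − 10×30
  = −10×73 + 17×43
  = 17×189 − 44×73
  = −44×262 + 61×189
  = 61×975 − 227×262
  = −227×1237 + 288×975
So 975⁻¹ ≡ 288 (mod 1237).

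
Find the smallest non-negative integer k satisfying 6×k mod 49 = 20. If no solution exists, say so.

36

gcd(6, 49) = 1, so a unique solution mod 49 exists.
6⁻¹ ≡ 41 (mod 49).
k ≡ 41×20 ≡ 36 (mod 49).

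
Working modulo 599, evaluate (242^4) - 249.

226

(242)^4 ≡ 475 (mod 599)
475 - 249 = 226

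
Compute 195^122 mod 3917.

2899

Using repeated squaring:
122 in binary is 1111010, i.e. 122 = 64 + 32 + 16 + 8 + 2.
195^1 ≡ 195 (mod 3917)
195^2 ≡ 195^2 = 38025 ≡ 2772 (mod 3917)
195^4 ≡ 2772^2 = 7683984 ≡ 2747 (mod 3917)
195^8 ≡ 2747^2 = 7546009 ≡ 1867 (mod 3917)
195^16 ≡ 1867^2 = 3485689 ≡ 3476 (mod 3917)
195^32 ≡ 3476^2 = 12082576 ≡ 2548 (mod 3917)
195^64 ≡ 2548^2 = 6492304 ≡ 1835 (mod 3917)
195^122 = 195^64 · 195^32 · 195^16 · 195^8 · 195^2 ≡ 1835 · 2548 · 3476 · 1867 · 2772 (mod 3917).
Accumulate the product:
1835 · 2548 = 4675580 ≡ 2599
2599 · 3476 = 9034124 ≡ 1522
1522 · 1867 = 2841574 ≡ 1749
1749 · 2772 = 4848228 ≡ 2899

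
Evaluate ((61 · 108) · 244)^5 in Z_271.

61 · 108 = 6588 ≡ 84 (mod 271)
84 · 244 = 20496 ≡ 171 (mod 271)
(171)^5 ≡ 270 (mod 271)

270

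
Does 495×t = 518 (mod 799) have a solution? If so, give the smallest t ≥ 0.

gcd(495, 799) = 1, so a unique solution mod 799 exists.
495⁻¹ ≡ 502 (mod 799).
t ≡ 502×518 ≡ 361 (mod 799).

361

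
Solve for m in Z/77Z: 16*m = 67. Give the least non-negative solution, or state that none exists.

gcd(16, 77) = 1, so a unique solution mod 77 exists.
16⁻¹ ≡ 53 (mod 77).
m ≡ 53*67 ≡ 9 (mod 77).

9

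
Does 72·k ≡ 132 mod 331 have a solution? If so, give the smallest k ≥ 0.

gcd(72, 331) = 1, so a unique solution mod 331 exists.
72⁻¹ ≡ 23 (mod 331).
k ≡ 23·132 ≡ 57 (mod 331).

57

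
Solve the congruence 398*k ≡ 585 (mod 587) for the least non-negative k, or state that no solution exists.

gcd(398, 587) = 1, so a unique solution mod 587 exists.
398⁻¹ ≡ 323 (mod 587).
k ≡ 323*585 ≡ 528 (mod 587).

528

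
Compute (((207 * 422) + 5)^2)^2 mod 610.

207 * 422 = 87354 ≡ 124 (mod 610)
124 + 5 = 129
(129)^2 ≡ 171 (mod 610)
(171)^2 ≡ 571 (mod 610)

571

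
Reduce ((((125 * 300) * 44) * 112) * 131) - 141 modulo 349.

247

125 * 300 = 37500 ≡ 157 (mod 349)
157 * 44 = 6908 ≡ 277 (mod 349)
277 * 112 = 31024 ≡ 312 (mod 349)
312 * 131 = 40872 ≡ 39 (mod 349)
39 - 141 = -102 ≡ 247 (mod 349)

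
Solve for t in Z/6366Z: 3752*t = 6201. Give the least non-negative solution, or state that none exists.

gcd(3752, 6366) = 2, and 2 does not divide 6201.
So the congruence has no solution.

no solution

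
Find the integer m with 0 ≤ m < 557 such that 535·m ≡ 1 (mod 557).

481

557 = 1×535 + 22
535 = 24×22 + 7
22 = 3×7 + 1
7 = 7×1 + 0
gcd(535, 557) = 1, so the inverse exists.
Back-substitute for 1:
1 = 1×22 − 3×7
  = −3×535 + 73×22
  = 73×557 − 76×535
So 535⁻¹ ≡ −76 ≡ 481 (mod 557).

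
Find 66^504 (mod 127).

504 in binary is 111111000, i.e. 504 = 256 + 128 + 64 + 32 + 16 + 8.
66^1 ≡ 66 (mod 127)
66^2 ≡ 66^2 = 4356 ≡ 38 (mod 127)
66^4 ≡ 38^2 = 1444 ≡ 47 (mod 127)
66^8 ≡ 47^2 = 2209 ≡ 50 (mod 127)
66^16 ≡ 50^2 = 2500 ≡ 87 (mod 127)
66^32 ≡ 87^2 = 7569 ≡ 76 (mod 127)
66^64 ≡ 76^2 = 5776 ≡ 61 (mod 127)
66^128 ≡ 61^2 = 3721 ≡ 38 (mod 127)
66^256 ≡ 38^2 = 1444 ≡ 47 (mod 127)
66^504 = 66^256 × 66^128 × 66^64 × 66^32 × 66^16 × 66^8 ≡ 47 × 38 × 61 × 76 × 87 × 50 (mod 127).
Accumulate the product:
47 × 38 = 1786 ≡ 8
8 × 61 = 488 ≡ 107
107 × 76 = 8132 ≡ 4
4 × 87 = 348 ≡ 94
94 × 50 = 4700 ≡ 1

1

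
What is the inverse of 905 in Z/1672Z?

521

1672 = 1×905 + 767
905 = 1×767 + 138
767 = 5×138 + 77
138 = 1×77 + 61
77 = 1×61 + 16
61 = 3×16 + 13
16 = 1×13 + 3
13 = 4×3 + 1
3 = 3×1 + 0
gcd(905, 1672) = 1, so the inverse exists.
Back-substitute for 1:
1 = 1×13 − 4×3
  = −4×16 + 5×13
  = 5×61 − 19×16
  = −19×77 + 24×61
  = 24×138 − 43×77
  = −43×767 + 239×138
  = 239×905 − 282×767
  = −282×1672 + 521×905
So 905⁻¹ ≡ 521 (mod 1672).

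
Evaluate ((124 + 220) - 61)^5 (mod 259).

124 + 220 = 344 ≡ 85 (mod 259)
85 - 61 = 24
(24)^5 ≡ 187 (mod 259)

187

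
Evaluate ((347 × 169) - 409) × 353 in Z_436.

74

347 × 169 = 58643 ≡ 219 (mod 436)
219 - 409 = -190 ≡ 246 (mod 436)
246 × 353 = 86838 ≡ 74 (mod 436)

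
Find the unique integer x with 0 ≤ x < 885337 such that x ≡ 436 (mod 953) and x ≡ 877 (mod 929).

953⁻¹ mod 929: 953*271 ≡ 1 (mod 929), so 953⁻¹ ≡ 271.
x = 436 + 953*((877 − 436)*271 mod 929) = 436 + 953*599 = 571283.
Check: 571283 mod 953 = 436, 571283 mod 929 = 877. ✓

571283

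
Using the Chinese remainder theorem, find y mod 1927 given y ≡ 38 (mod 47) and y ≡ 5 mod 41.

743

47⁻¹ mod 41: 47·7 ≡ 1 (mod 41), so 47⁻¹ ≡ 7.
y = 38 + 47·((5 − 38)·7 mod 41) = 38 + 47·15 = 743.
Check: 743 mod 47 = 38, 743 mod 41 = 5. ✓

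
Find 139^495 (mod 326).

Compute successive squares:
139^1 ≡ 139 (mod 326)
139^2 ≡ 139^2 = 19321 ≡ 87 (mod 326)
139^4 ≡ 87^2 = 7569 ≡ 71 (mod 326)
139^8 ≡ 71^2 = 5041 ≡ 151 (mod 326)
139^16 ≡ 151^2 = 22801 ≡ 307 (mod 326)
139^32 ≡ 307^2 = 94249 ≡ 35 (mod 326)
139^64 ≡ 35^2 = 1225 ≡ 247 (mod 326)
139^128 ≡ 247^2 = 61009 ≡ 47 (mod 326)
139^256 ≡ 47^2 = 2209 ≡ 253 (mod 326)
139^495 = 139^256 · 139^128 · 139^64 · 139^32 · 139^8 · 139^4 · 139^2 · 139^1 ≡ 253 · 47 · 247 · 35 · 151 · 71 · 87 · 139 (mod 326).
Accumulate the product:
253 · 47 = 11891 ≡ 155
155 · 247 = 38285 ≡ 143
143 · 35 = 5005 ≡ 115
115 · 151 = 17365 ≡ 87
87 · 71 = 6177 ≡ 309
309 · 87 = 26883 ≡ 151
151 · 139 = 20989 ≡ 125

125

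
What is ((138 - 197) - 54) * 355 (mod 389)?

138 - 197 = -59 ≡ 330 (mod 389)
330 - 54 = 276
276 * 355 = 97980 ≡ 341 (mod 389)

341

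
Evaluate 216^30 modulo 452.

144

216^1 ≡ 216 (mod 452)
216^2 ≡ 216^2 = 46656 ≡ 100 (mod 452)
216^4 ≡ 100^2 = 10000 ≡ 56 (mod 452)
216^8 ≡ 56^2 = 3136 ≡ 424 (mod 452)
216^16 ≡ 424^2 = 179776 ≡ 332 (mod 452)
216^30 = 216^16 × 216^8 × 216^4 × 216^2 ≡ 332 × 424 × 56 × 100 (mod 452).
Accumulate the product:
332 × 424 = 140768 ≡ 196
196 × 56 = 10976 ≡ 128
128 × 100 = 12800 ≡ 144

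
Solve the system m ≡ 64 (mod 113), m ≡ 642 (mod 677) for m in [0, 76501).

9443

113⁻¹ mod 677: 113*6 ≡ 1 (mod 677), so 113⁻¹ ≡ 6.
m = 64 + 113*((642 − 64)*6 mod 677) = 64 + 113*83 = 9443.
Check: 9443 mod 113 = 64, 9443 mod 677 = 642. ✓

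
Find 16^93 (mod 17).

16

Compute successive squares:
16^1 ≡ 16 (mod 17)
16^2 ≡ 16^2 = 256 ≡ 1 (mod 17)
16^4 ≡ 1^2 = 1 (mod 17)
16^8 ≡ 1^2 = 1 (mod 17)
16^16 ≡ 1^2 = 1 (mod 17)
16^32 ≡ 1^2 = 1 (mod 17)
16^64 ≡ 1^2 = 1 (mod 17)
16^93 = 16^64 * 16^16 * 16^8 * 16^4 * 16^1 ≡ 1 * 1 * 1 * 1 * 16 (mod 17).
Accumulate the product:
1 * 1 = 1
1 * 1 = 1
1 * 1 = 1
1 * 16 = 16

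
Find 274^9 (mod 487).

Compute successive squares:
274^1 ≡ 274 (mod 487)
274^2 ≡ 274^2 = 75076 ≡ 78 (mod 487)
274^4 ≡ 78^2 = 6084 ≡ 240 (mod 487)
274^8 ≡ 240^2 = 57600 ≡ 134 (mod 487)
274^9 = 274^8 × 274^1 ≡ 134 × 274 (mod 487).
134 × 274 = 36716 ≡ 191 (mod 487).

191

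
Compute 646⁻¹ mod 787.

240

Apply the Euclidean algorithm and back-substitute:
787 = 1·646 + 141
646 = 4·141 + 82
141 = 1·82 + 59
82 = 1·59 + 23
59 = 2·23 + 13
23 = 1·13 + 10
13 = 1·10 + 3
10 = 3·3 + 1
3 = 3·1 + 0
gcd(646, 787) = 1, so the inverse exists.
Back-substitute for 1:
1 = 1·10 − 3·3
  = −3·13 + 4·10
  = 4·23 − 7·13
  = −7·59 + 18·23
  = 18·82 − 25·59
  = −25·141 + 43·82
  = 43·646 − 197·141
  = −197·787 + 240·646
So 646⁻¹ ≡ 240 (mod 787).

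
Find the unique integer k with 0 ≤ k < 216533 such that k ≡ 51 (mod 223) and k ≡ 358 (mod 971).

199413

223⁻¹ mod 971: 223*762 ≡ 1 (mod 971), so 223⁻¹ ≡ 762.
k = 51 + 223*((358 − 51)*762 mod 971) = 51 + 223*894 = 199413.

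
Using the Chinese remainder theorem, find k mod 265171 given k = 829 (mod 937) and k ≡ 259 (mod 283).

85159

937⁻¹ mod 283: 937*119 ≡ 1 (mod 283), so 937⁻¹ ≡ 119.
k = 829 + 937*((259 − 829)*119 mod 283) = 829 + 937*90 = 85159.
Check: 85159 mod 937 = 829, 85159 mod 283 = 259. ✓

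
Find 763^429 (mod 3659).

797

429 in binary is 110101101, i.e. 429 = 256 + 128 + 32 + 8 + 4 + 1.
763^1 ≡ 763 (mod 3659)
763^2 ≡ 763^2 = 582169 ≡ 388 (mod 3659)
763^4 ≡ 388^2 = 150544 ≡ 525 (mod 3659)
763^8 ≡ 525^2 = 275625 ≡ 1200 (mod 3659)
763^16 ≡ 1200^2 = 1440000 ≡ 2013 (mod 3659)
763^32 ≡ 2013^2 = 4052169 ≡ 1656 (mod 3659)
763^64 ≡ 1656^2 = 2742336 ≡ 1745 (mod 3659)
763^128 ≡ 1745^2 = 3045025 ≡ 737 (mod 3659)
763^256 ≡ 737^2 = 543169 ≡ 1637 (mod 3659)
763^429 = 763^256 × 763^128 × 763^32 × 763^8 × 763^4 × 763^1 ≡ 1637 × 737 × 1656 × 1200 × 525 × 763 (mod 3659).
Accumulate the product:
1637 × 737 = 1206469 ≡ 2658
2658 × 1656 = 4401648 ≡ 3530
3530 × 1200 = 4236000 ≡ 2537
2537 × 525 = 1331925 ≡ 49
49 × 763 = 37387 ≡ 797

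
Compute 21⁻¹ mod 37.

By the extended Euclidean algorithm:
37 = 1*21 + 16
21 = 1*16 + 5
16 = 3*5 + 1
5 = 5*1 + 0
gcd(21, 37) = 1, so the inverse exists.
Bézout: 1 = 4*37 − 7*21.
So 21⁻¹ ≡ −7 ≡ 30 (mod 37).

30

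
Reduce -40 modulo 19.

-40 = -3·19 + 17, so -40 ≡ 17 (mod 19).

17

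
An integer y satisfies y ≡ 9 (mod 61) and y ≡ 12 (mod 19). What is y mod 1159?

61⁻¹ mod 19: 61·5 ≡ 1 (mod 19), so 61⁻¹ ≡ 5.
y = 9 + 61·((12 − 9)·5 mod 19) = 9 + 61·15 = 924.

924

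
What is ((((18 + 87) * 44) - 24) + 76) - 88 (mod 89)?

18 + 87 = 105 ≡ 16 (mod 89)
16 * 44 = 704 ≡ 81 (mod 89)
81 - 24 = 57
57 + 76 = 133 ≡ 44 (mod 89)
44 - 88 = -44 ≡ 45 (mod 89)

45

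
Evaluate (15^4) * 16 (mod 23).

(15)^4 ≡ 2 (mod 23)
2 * 16 = 32 ≡ 9 (mod 23)

9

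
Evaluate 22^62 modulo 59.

26

Compute successive squares:
62 in binary is 111110, i.e. 62 = 32 + 16 + 8 + 4 + 2.
22^1 ≡ 22 (mod 59)
22^2 ≡ 22^2 = 484 ≡ 12 (mod 59)
22^4 ≡ 12^2 = 144 ≡ 26 (mod 59)
22^8 ≡ 26^2 = 676 ≡ 27 (mod 59)
22^16 ≡ 27^2 = 729 ≡ 21 (mod 59)
22^32 ≡ 21^2 = 441 ≡ 28 (mod 59)
22^62 = 22^32 * 22^16 * 22^8 * 22^4 * 22^2 ≡ 28 * 21 * 27 * 26 * 12 (mod 59).
Accumulate the product:
28 * 21 = 588 ≡ 57
57 * 27 = 1539 ≡ 5
5 * 26 = 130 ≡ 12
12 * 12 = 144 ≡ 26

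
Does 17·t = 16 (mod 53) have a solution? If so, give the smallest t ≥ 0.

29

gcd(17, 53) = 1, so a unique solution mod 53 exists.
17⁻¹ ≡ 25 (mod 53).
t ≡ 25·16 ≡ 29 (mod 53).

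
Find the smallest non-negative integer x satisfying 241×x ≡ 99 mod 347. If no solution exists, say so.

94

gcd(241, 347) = 1, so a unique solution mod 347 exists.
241⁻¹ ≡ 36 (mod 347).
x ≡ 36×99 ≡ 94 (mod 347).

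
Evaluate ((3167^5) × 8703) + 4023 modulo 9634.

(3167)^5 ≡ 2027 (mod 9634)
2027 × 8703 = 17640981 ≡ 1127 (mod 9634)
1127 + 4023 = 5150

5150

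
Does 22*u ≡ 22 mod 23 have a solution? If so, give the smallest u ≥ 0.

1

gcd(22, 23) = 1, so a unique solution mod 23 exists.
22⁻¹ ≡ 22 (mod 23).
u ≡ 22*22 ≡ 1 (mod 23).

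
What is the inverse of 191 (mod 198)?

113

198 = 1·191 + 7
191 = 27·7 + 2
7 = 3·2 + 1
2 = 2·1 + 0
gcd(191, 198) = 1, so the inverse exists.
Bézout: 1 = 82·198 − 85·191.
So 191⁻¹ ≡ −85 ≡ 113 (mod 198).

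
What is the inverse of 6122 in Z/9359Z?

8003

Apply the Euclidean algorithm and back-substitute:
9359 = 1·6122 + 3237
6122 = 1·3237 + 2885
3237 = 1·2885 + 352
2885 = 8·352 + 69
352 = 5·69 + 7
69 = 9·7 + 6
7 = 1·6 + 1
6 = 6·1 + 0
gcd(6122, 9359) = 1, so the inverse exists.
Back-substitute for 1:
1 = 1·7 − 1·6
  = −1·69 + 10·7
  = 10·352 − 51·69
  = −51·2885 + 418·352
  = 418·3237 − 469·2885
  = −469·6122 + 887·3237
  = 887·9359 − 1356·6122
So 6122⁻¹ ≡ −1356 ≡ 8003 (mod 9359).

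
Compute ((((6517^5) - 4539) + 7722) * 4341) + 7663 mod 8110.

6593

(6517)^5 ≡ 7447 (mod 8110)
7447 - 4539 = 2908
2908 + 7722 = 10630 ≡ 2520 (mod 8110)
2520 * 4341 = 10939320 ≡ 7040 (mod 8110)
7040 + 7663 = 14703 ≡ 6593 (mod 8110)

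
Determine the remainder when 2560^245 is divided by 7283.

4141

2560^1 ≡ 2560 (mod 7283)
2560^2 ≡ 2560^2 = 6553600 ≡ 6183 (mod 7283)
2560^4 ≡ 6183^2 = 38229489 ≡ 1022 (mod 7283)
2560^8 ≡ 1022^2 = 1044484 ≡ 3015 (mod 7283)
2560^16 ≡ 3015^2 = 9090225 ≡ 1041 (mod 7283)
2560^32 ≡ 1041^2 = 1083681 ≡ 5797 (mod 7283)
2560^64 ≡ 5797^2 = 33605209 ≡ 1447 (mod 7283)
2560^128 ≡ 1447^2 = 2093809 ≡ 3588 (mod 7283)
2560^245 = 2560^128 × 2560^64 × 2560^32 × 2560^16 × 2560^4 × 2560^1 ≡ 3588 × 1447 × 5797 × 1041 × 1022 × 2560 (mod 7283).
Accumulate the product:
3588 × 1447 = 5191836 ≡ 6340
6340 × 5797 = 36752980 ≡ 2962
2962 × 1041 = 3083442 ≡ 2733
2733 × 1022 = 2793126 ≡ 3737
3737 × 2560 = 9566720 ≡ 4141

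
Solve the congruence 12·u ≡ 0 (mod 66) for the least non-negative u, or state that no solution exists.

gcd(12, 66) = 6, and 6 | 0, so solutions exist.
Divide through by 6: 2·u mod 11 = 0.
2⁻¹ ≡ 6 (mod 11).
u ≡ 6·0 ≡ 0 (mod 11).
The smallest non-negative solution is u = 0.

0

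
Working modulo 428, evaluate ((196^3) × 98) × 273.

212

(196)^3 ≡ 160 (mod 428)
160 × 98 = 15680 ≡ 272 (mod 428)
272 × 273 = 74256 ≡ 212 (mod 428)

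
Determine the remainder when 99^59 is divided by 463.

99^1 ≡ 99 (mod 463)
99^2 ≡ 99^2 = 9801 ≡ 78 (mod 463)
99^4 ≡ 78^2 = 6084 ≡ 65 (mod 463)
99^8 ≡ 65^2 = 4225 ≡ 58 (mod 463)
99^16 ≡ 58^2 = 3364 ≡ 123 (mod 463)
99^32 ≡ 123^2 = 15129 ≡ 313 (mod 463)
99^59 = 99^32 * 99^16 * 99^8 * 99^2 * 99^1 ≡ 313 * 123 * 58 * 78 * 99 (mod 463).
Accumulate the product:
313 * 123 = 38499 ≡ 70
70 * 58 = 4060 ≡ 356
356 * 78 = 27768 ≡ 451
451 * 99 = 44649 ≡ 201

201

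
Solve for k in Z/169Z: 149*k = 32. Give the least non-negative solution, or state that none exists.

66

gcd(149, 169) = 1, so a unique solution mod 169 exists.
149⁻¹ ≡ 76 (mod 169).
k ≡ 76*32 ≡ 66 (mod 169).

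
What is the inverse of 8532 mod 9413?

2404

Run the extended Euclidean algorithm:
9413 = 1·8532 + 881
8532 = 9·881 + 603
881 = 1·603 + 278
603 = 2·278 + 47
278 = 5·47 + 43
47 = 1·43 + 4
43 = 10·4 + 3
4 = 1·3 + 1
3 = 3·1 + 0
gcd(8532, 9413) = 1, so the inverse exists.
Bézout: 1 = −2179·9413 + 2404·8532.
So 8532⁻¹ ≡ 2404 (mod 9413).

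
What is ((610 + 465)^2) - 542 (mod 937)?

610 + 465 = 1075 ≡ 138 (mod 937)
(138)^2 ≡ 304 (mod 937)
304 - 542 = -238 ≡ 699 (mod 937)

699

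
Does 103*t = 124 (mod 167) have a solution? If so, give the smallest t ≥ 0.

gcd(103, 167) = 1, so a unique solution mod 167 exists.
103⁻¹ ≡ 60 (mod 167).
t ≡ 60*124 ≡ 92 (mod 167).

92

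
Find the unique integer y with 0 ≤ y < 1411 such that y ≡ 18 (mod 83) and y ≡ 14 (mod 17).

184

83⁻¹ mod 17: 83*8 ≡ 1 (mod 17), so 83⁻¹ ≡ 8.
y = 18 + 83*((14 − 18)*8 mod 17) = 18 + 83*2 = 184.
Check: 184 mod 83 = 18, 184 mod 17 = 14. ✓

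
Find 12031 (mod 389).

12031 = 30·389 + 361, so 12031 ≡ 361 (mod 389).

361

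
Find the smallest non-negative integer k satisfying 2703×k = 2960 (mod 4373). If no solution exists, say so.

gcd(2703, 4373) = 1, so a unique solution mod 4373 exists.
2703⁻¹ ≡ 254 (mod 4373).
k ≡ 254×2960 ≡ 4057 (mod 4373).

4057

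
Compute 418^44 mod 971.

770

44 in binary is 101100, i.e. 44 = 32 + 8 + 4.
418^1 ≡ 418 (mod 971)
418^2 ≡ 418^2 = 174724 ≡ 915 (mod 971)
418^4 ≡ 915^2 = 837225 ≡ 223 (mod 971)
418^8 ≡ 223^2 = 49729 ≡ 208 (mod 971)
418^16 ≡ 208^2 = 43264 ≡ 540 (mod 971)
418^32 ≡ 540^2 = 291600 ≡ 300 (mod 971)
418^44 = 418^32 × 418^8 × 418^4 ≡ 300 × 208 × 223 (mod 971).
Accumulate the product:
300 × 208 = 62400 ≡ 256
256 × 223 = 57088 ≡ 770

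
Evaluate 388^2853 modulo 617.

Compute successive squares:
2853 in binary is 101100100101, i.e. 2853 = 2048 + 512 + 256 + 32 + 4 + 1.
388^1 ≡ 388 (mod 617)
388^2 ≡ 388^2 = 150544 ≡ 613 (mod 617)
388^4 ≡ 613^2 = 375769 ≡ 16 (mod 617)
388^8 ≡ 16^2 = 256 (mod 617)
388^16 ≡ 256^2 = 65536 ≡ 134 (mod 617)
388^32 ≡ 134^2 = 17956 ≡ 63 (mod 617)
388^64 ≡ 63^2 = 3969 ≡ 267 (mod 617)
388^128 ≡ 267^2 = 71289 ≡ 334 (mod 617)
388^256 ≡ 334^2 = 111556 ≡ 496 (mod 617)
388^512 ≡ 496^2 = 246016 ≡ 450 (mod 617)
388^1024 ≡ 450^2 = 202500 ≡ 124 (mod 617)
388^2048 ≡ 124^2 = 15376 ≡ 568 (mod 617)
388^2853 = 388^2048 · 388^512 · 388^256 · 388^32 · 388^4 · 388^1 ≡ 568 · 450 · 496 · 63 · 16 · 388 (mod 617).
Accumulate the product:
568 · 450 = 255600 ≡ 162
162 · 496 = 80352 ≡ 142
142 · 63 = 8946 ≡ 308
308 · 16 = 4928 ≡ 609
609 · 388 = 236292 ≡ 598

598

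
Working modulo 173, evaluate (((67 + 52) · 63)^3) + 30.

171

67 + 52 = 119
119 · 63 = 7497 ≡ 58 (mod 173)
(58)^3 ≡ 141 (mod 173)
141 + 30 = 171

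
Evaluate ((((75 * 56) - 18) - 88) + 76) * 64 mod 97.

75 * 56 = 4200 ≡ 29 (mod 97)
29 - 18 = 11
11 - 88 = -77 ≡ 20 (mod 97)
20 + 76 = 96
96 * 64 = 6144 ≡ 33 (mod 97)

33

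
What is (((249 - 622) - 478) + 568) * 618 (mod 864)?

249 - 622 = -373 ≡ 491 (mod 864)
491 - 478 = 13
13 + 568 = 581
581 * 618 = 359058 ≡ 498 (mod 864)

498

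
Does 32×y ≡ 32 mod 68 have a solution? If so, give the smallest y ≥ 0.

1

gcd(32, 68) = 4, and 4 | 32, so solutions exist.
Divide through by 4: 8×y mod 17 = 8.
8⁻¹ ≡ 15 (mod 17).
y ≡ 15×8 ≡ 1 (mod 17).
The smallest non-negative solution is y = 1.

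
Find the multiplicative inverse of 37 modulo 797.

517

Run the extended Euclidean algorithm:
797 = 21·37 + 20
37 = 1·20 + 17
20 = 1·17 + 3
17 = 5·3 + 2
3 = 1·2 + 1
2 = 2·1 + 0
gcd(37, 797) = 1, so the inverse exists.
Back-substitute for 1:
1 = 1·3 − 1·2
  = −1·17 + 6·3
  = 6·20 − 7·17
  = −7·37 + 13·20
  = 13·797 − 280·37
So 37⁻¹ ≡ −280 ≡ 517 (mod 797).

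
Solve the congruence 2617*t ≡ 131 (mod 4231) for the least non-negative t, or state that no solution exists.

gcd(2617, 4231) = 1, so a unique solution mod 4231 exists.
2617⁻¹ ≡ 2299 (mod 4231).
t ≡ 2299*131 ≡ 768 (mod 4231).

768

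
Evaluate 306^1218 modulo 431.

345

Compute successive squares:
1218 in binary is 10011000010, i.e. 1218 = 1024 + 128 + 64 + 2.
306^1 ≡ 306 (mod 431)
306^2 ≡ 306^2 = 93636 ≡ 109 (mod 431)
306^4 ≡ 109^2 = 11881 ≡ 244 (mod 431)
306^8 ≡ 244^2 = 59536 ≡ 58 (mod 431)
306^16 ≡ 58^2 = 3364 ≡ 347 (mod 431)
306^32 ≡ 347^2 = 120409 ≡ 160 (mod 431)
306^64 ≡ 160^2 = 25600 ≡ 171 (mod 431)
306^128 ≡ 171^2 = 29241 ≡ 364 (mod 431)
306^256 ≡ 364^2 = 132496 ≡ 179 (mod 431)
306^512 ≡ 179^2 = 32041 ≡ 147 (mod 431)
306^1024 ≡ 147^2 = 21609 ≡ 59 (mod 431)
306^1218 = 306^1024 · 306^128 · 306^64 · 306^2 ≡ 59 · 364 · 171 · 109 (mod 431).
Accumulate the product:
59 · 364 = 21476 ≡ 357
357 · 171 = 61047 ≡ 276
276 · 109 = 30084 ≡ 345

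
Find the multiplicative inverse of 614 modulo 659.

205

659 = 1·614 + 45
614 = 13·45 + 29
45 = 1·29 + 16
29 = 1·16 + 13
16 = 1·13 + 3
13 = 4·3 + 1
3 = 3·1 + 0
gcd(614, 659) = 1, so the inverse exists.
Bézout: 1 = −191·659 + 205·614.
So 614⁻¹ ≡ 205 (mod 659).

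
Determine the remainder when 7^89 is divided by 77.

63

By square-and-multiply:
7^1 ≡ 7 (mod 77)
7^2 ≡ 7^2 = 49 (mod 77)
7^4 ≡ 49^2 = 2401 ≡ 14 (mod 77)
7^8 ≡ 14^2 = 196 ≡ 42 (mod 77)
7^16 ≡ 42^2 = 1764 ≡ 70 (mod 77)
7^32 ≡ 70^2 = 4900 ≡ 49 (mod 77)
7^64 ≡ 49^2 = 2401 ≡ 14 (mod 77)
7^89 = 7^64 * 7^16 * 7^8 * 7^1 ≡ 14 * 70 * 42 * 7 (mod 77).
Accumulate the product:
14 * 70 = 980 ≡ 56
56 * 42 = 2352 ≡ 42
42 * 7 = 294 ≡ 63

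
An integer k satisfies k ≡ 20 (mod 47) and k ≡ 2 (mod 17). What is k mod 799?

47⁻¹ mod 17: 47*4 ≡ 1 (mod 17), so 47⁻¹ ≡ 4.
k = 20 + 47*((2 − 20)*4 mod 17) = 20 + 47*13 = 631.

631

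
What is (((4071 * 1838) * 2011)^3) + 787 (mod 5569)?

4071 * 1838 = 7482498 ≡ 3331 (mod 5569)
3331 * 2011 = 6698641 ≡ 4703 (mod 5569)
(4703)^3 ≡ 453 (mod 5569)
453 + 787 = 1240

1240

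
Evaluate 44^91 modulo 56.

Compute successive squares:
44^1 ≡ 44 (mod 56)
44^2 ≡ 44^2 = 1936 ≡ 32 (mod 56)
44^4 ≡ 32^2 = 1024 ≡ 16 (mod 56)
44^8 ≡ 16^2 = 256 ≡ 32 (mod 56)
44^16 ≡ 32^2 = 1024 ≡ 16 (mod 56)
44^32 ≡ 16^2 = 256 ≡ 32 (mod 56)
44^64 ≡ 32^2 = 1024 ≡ 16 (mod 56)
44^91 = 44^64 * 44^16 * 44^8 * 44^2 * 44^1 ≡ 16 * 16 * 32 * 32 * 44 (mod 56).
Accumulate the product:
16 * 16 = 256 ≡ 32
32 * 32 = 1024 ≡ 16
16 * 32 = 512 ≡ 8
8 * 44 = 352 ≡ 16

16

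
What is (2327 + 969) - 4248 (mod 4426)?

2327 + 969 = 3296
3296 - 4248 = -952 ≡ 3474 (mod 4426)

3474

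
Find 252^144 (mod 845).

781

144 in binary is 10010000, i.e. 144 = 128 + 16.
252^1 ≡ 252 (mod 845)
252^2 ≡ 252^2 = 63504 ≡ 129 (mod 845)
252^4 ≡ 129^2 = 16641 ≡ 586 (mod 845)
252^8 ≡ 586^2 = 343396 ≡ 326 (mod 845)
252^16 ≡ 326^2 = 106276 ≡ 651 (mod 845)
252^32 ≡ 651^2 = 423801 ≡ 456 (mod 845)
252^64 ≡ 456^2 = 207936 ≡ 66 (mod 845)
252^128 ≡ 66^2 = 4356 ≡ 131 (mod 845)
252^144 = 252^128 · 252^16 ≡ 131 · 651 (mod 845).
131 · 651 = 85281 ≡ 781 (mod 845).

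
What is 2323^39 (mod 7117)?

39 in binary is 100111, i.e. 39 = 32 + 4 + 2 + 1.
2323^1 ≡ 2323 (mod 7117)
2323^2 ≡ 2323^2 = 5396329 ≡ 1643 (mod 7117)
2323^4 ≡ 1643^2 = 2699449 ≡ 2106 (mod 7117)
2323^8 ≡ 2106^2 = 4435236 ≡ 1345 (mod 7117)
2323^16 ≡ 1345^2 = 1809025 ≡ 1307 (mod 7117)
2323^32 ≡ 1307^2 = 1708249 ≡ 169 (mod 7117)
2323^39 = 2323^32 * 2323^4 * 2323^2 * 2323^1 ≡ 169 * 2106 * 1643 * 2323 (mod 7117).
Accumulate the product:
169 * 2106 = 355914 ≡ 64
64 * 1643 = 105152 ≡ 5514
5514 * 2323 = 12809022 ≡ 5539

5539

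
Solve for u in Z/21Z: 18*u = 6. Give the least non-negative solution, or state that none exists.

5

gcd(18, 21) = 3, and 3 | 6, so solutions exist.
Divide through by 3: 6*u = 2 (mod 7).
6⁻¹ ≡ 6 (mod 7).
u ≡ 6*2 ≡ 5 (mod 7).
The smallest non-negative solution is u = 5.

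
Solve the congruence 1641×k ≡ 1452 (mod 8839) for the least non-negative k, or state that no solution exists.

8242

gcd(1641, 8839) = 1, so a unique solution mod 8839 exists.
1641⁻¹ ≡ 237 (mod 8839).
k ≡ 237×1452 ≡ 8242 (mod 8839).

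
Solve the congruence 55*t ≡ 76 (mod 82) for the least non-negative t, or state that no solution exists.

gcd(55, 82) = 1, so a unique solution mod 82 exists.
55⁻¹ ≡ 3 (mod 82).
t ≡ 3*76 ≡ 64 (mod 82).

64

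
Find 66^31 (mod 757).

269

Compute successive squares:
31 in binary is 11111, i.e. 31 = 16 + 8 + 4 + 2 + 1.
66^1 ≡ 66 (mod 757)
66^2 ≡ 66^2 = 4356 ≡ 571 (mod 757)
66^4 ≡ 571^2 = 326041 ≡ 531 (mod 757)
66^8 ≡ 531^2 = 281961 ≡ 357 (mod 757)
66^16 ≡ 357^2 = 127449 ≡ 273 (mod 757)
66^31 = 66^16 · 66^8 · 66^4 · 66^2 · 66^1 ≡ 273 · 357 · 531 · 571 · 66 (mod 757).
Accumulate the product:
273 · 357 = 97461 ≡ 565
565 · 531 = 300015 ≡ 243
243 · 571 = 138753 ≡ 222
222 · 66 = 14652 ≡ 269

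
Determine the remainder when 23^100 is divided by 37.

10

Using repeated squaring:
100 in binary is 1100100, i.e. 100 = 64 + 32 + 4.
23^1 ≡ 23 (mod 37)
23^2 ≡ 23^2 = 529 ≡ 11 (mod 37)
23^4 ≡ 11^2 = 121 ≡ 10 (mod 37)
23^8 ≡ 10^2 = 100 ≡ 26 (mod 37)
23^16 ≡ 26^2 = 676 ≡ 10 (mod 37)
23^32 ≡ 10^2 = 100 ≡ 26 (mod 37)
23^64 ≡ 26^2 = 676 ≡ 10 (mod 37)
23^100 = 23^64 * 23^32 * 23^4 ≡ 10 * 26 * 10 (mod 37).
Accumulate the product:
10 * 26 = 260 ≡ 1
1 * 10 = 10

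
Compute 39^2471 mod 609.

597

Compute successive squares:
39^1 ≡ 39 (mod 609)
39^2 ≡ 39^2 = 1521 ≡ 303 (mod 609)
39^4 ≡ 303^2 = 91809 ≡ 459 (mod 609)
39^8 ≡ 459^2 = 210681 ≡ 576 (mod 609)
39^16 ≡ 576^2 = 331776 ≡ 480 (mod 609)
39^32 ≡ 480^2 = 230400 ≡ 198 (mod 609)
39^64 ≡ 198^2 = 39204 ≡ 228 (mod 609)
39^128 ≡ 228^2 = 51984 ≡ 219 (mod 609)
39^256 ≡ 219^2 = 47961 ≡ 459 (mod 609)
39^512 ≡ 459^2 = 210681 ≡ 576 (mod 609)
39^1024 ≡ 576^2 = 331776 ≡ 480 (mod 609)
39^2048 ≡ 480^2 = 230400 ≡ 198 (mod 609)
39^2471 = 39^2048 · 39^256 · 39^128 · 39^32 · 39^4 · 39^2 · 39^1 ≡ 198 · 459 · 219 · 198 · 459 · 303 · 39 (mod 609).
Accumulate the product:
198 · 459 = 90882 ≡ 141
141 · 219 = 30879 ≡ 429
429 · 198 = 84942 ≡ 291
291 · 459 = 133569 ≡ 198
198 · 303 = 59994 ≡ 312
312 · 39 = 12168 ≡ 597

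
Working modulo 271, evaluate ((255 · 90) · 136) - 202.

162

255 · 90 = 22950 ≡ 186 (mod 271)
186 · 136 = 25296 ≡ 93 (mod 271)
93 - 202 = -109 ≡ 162 (mod 271)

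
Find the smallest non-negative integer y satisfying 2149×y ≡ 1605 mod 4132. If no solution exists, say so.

gcd(2149, 4132) = 1, so a unique solution mod 4132 exists.
2149⁻¹ ≡ 921 (mod 4132).
y ≡ 921×1605 ≡ 3081 (mod 4132).

3081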